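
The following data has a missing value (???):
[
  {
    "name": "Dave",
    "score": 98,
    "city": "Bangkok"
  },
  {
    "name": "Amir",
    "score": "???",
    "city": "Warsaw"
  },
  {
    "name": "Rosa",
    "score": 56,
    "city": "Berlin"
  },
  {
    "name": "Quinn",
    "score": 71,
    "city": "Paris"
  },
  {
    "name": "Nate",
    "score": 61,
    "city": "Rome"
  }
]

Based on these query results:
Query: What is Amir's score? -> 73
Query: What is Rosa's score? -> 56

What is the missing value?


The missing value is Amir's score
From query: Amir's score = 73

ANSWER: 73


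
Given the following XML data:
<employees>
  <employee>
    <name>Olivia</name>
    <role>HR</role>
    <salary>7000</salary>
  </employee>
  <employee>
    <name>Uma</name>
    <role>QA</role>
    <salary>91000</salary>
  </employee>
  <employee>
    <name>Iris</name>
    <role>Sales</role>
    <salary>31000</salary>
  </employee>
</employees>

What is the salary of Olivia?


Searching for <employee> with <name>Olivia</name>
Found at position 1
<salary>7000</salary>

ANSWER: 7000


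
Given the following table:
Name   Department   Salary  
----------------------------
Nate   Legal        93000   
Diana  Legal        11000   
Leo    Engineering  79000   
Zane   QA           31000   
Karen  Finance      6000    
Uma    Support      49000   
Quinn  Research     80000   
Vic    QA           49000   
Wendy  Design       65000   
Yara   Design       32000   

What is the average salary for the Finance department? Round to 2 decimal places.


Finance department members:
  Karen: 6000
Sum = 6000
Count = 1
Average = 6000 / 1 = 6000.00

ANSWER: 6000.00


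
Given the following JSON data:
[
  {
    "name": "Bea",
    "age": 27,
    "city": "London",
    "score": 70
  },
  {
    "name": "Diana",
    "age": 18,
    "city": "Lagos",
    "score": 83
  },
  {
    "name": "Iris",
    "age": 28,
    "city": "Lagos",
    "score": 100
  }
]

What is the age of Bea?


Looking up record where name = Bea
Record index: 0
Field 'age' = 27

ANSWER: 27


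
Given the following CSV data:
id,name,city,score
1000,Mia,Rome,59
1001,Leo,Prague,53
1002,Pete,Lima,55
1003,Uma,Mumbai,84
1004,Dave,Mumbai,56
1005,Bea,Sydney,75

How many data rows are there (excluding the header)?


Counting rows (excluding header):
Header: id,name,city,score
Data rows: 6

ANSWER: 6


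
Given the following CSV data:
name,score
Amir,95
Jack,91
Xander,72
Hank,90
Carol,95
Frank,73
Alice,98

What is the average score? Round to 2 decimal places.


Scores: 95, 91, 72, 90, 95, 73, 98
Sum = 614
Count = 7
Average = 614 / 7 = 87.71

ANSWER: 87.71


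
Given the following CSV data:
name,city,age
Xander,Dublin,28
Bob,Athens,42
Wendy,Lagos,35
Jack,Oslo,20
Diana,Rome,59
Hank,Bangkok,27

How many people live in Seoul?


Scanning city column for 'Seoul':
Total matches: 0

ANSWER: 0


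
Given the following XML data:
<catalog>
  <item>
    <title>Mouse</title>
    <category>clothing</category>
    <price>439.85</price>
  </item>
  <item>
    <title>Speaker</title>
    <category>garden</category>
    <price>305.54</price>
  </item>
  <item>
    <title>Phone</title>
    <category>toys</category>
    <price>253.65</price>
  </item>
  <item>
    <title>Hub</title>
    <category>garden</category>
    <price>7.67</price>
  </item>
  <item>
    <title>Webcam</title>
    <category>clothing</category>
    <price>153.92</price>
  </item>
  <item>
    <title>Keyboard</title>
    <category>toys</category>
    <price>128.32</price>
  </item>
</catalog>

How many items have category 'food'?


Scanning <item> elements for <category>food</category>:
Count: 0

ANSWER: 0


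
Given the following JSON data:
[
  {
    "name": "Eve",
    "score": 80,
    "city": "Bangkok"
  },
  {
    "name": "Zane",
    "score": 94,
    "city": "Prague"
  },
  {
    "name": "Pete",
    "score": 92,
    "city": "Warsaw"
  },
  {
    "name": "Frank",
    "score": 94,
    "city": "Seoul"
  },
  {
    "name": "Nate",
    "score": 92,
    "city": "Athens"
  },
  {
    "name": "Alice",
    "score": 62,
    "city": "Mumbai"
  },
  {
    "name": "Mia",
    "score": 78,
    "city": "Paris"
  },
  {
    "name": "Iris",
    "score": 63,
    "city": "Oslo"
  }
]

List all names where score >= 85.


Filtering records where score >= 85:
  Eve (score=80) -> no
  Zane (score=94) -> YES
  Pete (score=92) -> YES
  Frank (score=94) -> YES
  Nate (score=92) -> YES
  Alice (score=62) -> no
  Mia (score=78) -> no
  Iris (score=63) -> no


ANSWER: Zane, Pete, Frank, Nate


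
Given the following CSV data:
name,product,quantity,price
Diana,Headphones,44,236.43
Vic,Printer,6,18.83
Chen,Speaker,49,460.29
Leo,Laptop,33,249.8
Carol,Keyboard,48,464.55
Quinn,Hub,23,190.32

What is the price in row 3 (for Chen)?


Row 3: Chen
Column 'price' = 460.29

ANSWER: 460.29


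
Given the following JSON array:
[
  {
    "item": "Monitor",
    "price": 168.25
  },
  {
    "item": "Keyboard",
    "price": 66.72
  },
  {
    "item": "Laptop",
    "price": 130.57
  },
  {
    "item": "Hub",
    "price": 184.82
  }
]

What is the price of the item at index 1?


Array index 1 -> Keyboard
price = 66.72

ANSWER: 66.72


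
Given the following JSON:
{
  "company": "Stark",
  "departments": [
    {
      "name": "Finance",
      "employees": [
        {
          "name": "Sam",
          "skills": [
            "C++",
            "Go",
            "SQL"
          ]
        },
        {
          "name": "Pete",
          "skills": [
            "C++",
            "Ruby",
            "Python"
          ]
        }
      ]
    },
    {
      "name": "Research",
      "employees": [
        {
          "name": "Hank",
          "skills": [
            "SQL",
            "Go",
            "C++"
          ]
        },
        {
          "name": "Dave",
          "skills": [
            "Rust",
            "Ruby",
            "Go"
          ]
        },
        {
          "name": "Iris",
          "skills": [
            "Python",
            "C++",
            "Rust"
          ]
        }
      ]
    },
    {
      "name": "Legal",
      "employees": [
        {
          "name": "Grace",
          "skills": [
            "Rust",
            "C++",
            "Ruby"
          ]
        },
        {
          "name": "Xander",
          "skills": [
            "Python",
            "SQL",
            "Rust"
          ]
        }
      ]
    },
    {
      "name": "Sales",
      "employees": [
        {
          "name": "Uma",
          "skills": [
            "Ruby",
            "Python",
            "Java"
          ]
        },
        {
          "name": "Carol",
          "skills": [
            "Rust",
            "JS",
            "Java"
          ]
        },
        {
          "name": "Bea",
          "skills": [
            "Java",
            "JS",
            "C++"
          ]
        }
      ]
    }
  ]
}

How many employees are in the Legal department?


Path: departments[2].employees
Count: 2

ANSWER: 2


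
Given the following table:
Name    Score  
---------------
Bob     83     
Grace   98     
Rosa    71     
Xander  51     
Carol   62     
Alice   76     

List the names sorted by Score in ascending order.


Sorting by Score (ascending):
  Xander: 51
  Carol: 62
  Rosa: 71
  Alice: 76
  Bob: 83
  Grace: 98


ANSWER: Xander, Carol, Rosa, Alice, Bob, Grace


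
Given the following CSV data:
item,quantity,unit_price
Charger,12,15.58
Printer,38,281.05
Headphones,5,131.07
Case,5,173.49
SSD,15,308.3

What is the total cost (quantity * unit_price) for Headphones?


Row: Headphones
quantity = 5
unit_price = 131.07
total = 5 * 131.07 = 655.35

ANSWER: 655.35


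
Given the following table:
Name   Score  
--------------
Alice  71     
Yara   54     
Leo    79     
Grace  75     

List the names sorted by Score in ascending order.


Sorting by Score (ascending):
  Yara: 54
  Alice: 71
  Grace: 75
  Leo: 79


ANSWER: Yara, Alice, Grace, Leo


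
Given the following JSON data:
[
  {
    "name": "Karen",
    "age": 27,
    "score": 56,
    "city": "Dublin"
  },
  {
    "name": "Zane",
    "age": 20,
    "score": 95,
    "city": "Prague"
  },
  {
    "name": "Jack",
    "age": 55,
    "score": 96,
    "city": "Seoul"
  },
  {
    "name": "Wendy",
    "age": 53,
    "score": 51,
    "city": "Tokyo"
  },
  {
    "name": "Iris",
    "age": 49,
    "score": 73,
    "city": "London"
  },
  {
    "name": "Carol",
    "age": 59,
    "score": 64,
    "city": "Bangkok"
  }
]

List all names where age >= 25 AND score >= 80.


Checking both conditions:
  Karen (age=27, score=56) -> no
  Zane (age=20, score=95) -> no
  Jack (age=55, score=96) -> YES
  Wendy (age=53, score=51) -> no
  Iris (age=49, score=73) -> no
  Carol (age=59, score=64) -> no


ANSWER: Jack


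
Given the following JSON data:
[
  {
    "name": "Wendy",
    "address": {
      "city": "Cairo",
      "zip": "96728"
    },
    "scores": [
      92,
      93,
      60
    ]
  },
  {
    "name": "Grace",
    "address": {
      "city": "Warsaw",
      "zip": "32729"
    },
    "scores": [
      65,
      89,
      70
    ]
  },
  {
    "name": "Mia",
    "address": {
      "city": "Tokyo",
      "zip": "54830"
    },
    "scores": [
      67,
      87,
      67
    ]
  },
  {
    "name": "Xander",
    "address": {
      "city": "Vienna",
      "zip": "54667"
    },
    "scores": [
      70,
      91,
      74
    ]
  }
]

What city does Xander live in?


Path: records[3].address.city
Value: Vienna

ANSWER: Vienna


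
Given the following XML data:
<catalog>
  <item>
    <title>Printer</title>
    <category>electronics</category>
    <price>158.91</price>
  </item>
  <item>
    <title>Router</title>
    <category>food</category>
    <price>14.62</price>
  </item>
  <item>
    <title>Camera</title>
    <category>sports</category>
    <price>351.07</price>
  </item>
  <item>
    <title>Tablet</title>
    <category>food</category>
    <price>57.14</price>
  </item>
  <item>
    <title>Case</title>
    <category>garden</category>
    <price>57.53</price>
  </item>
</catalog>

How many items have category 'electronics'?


Scanning <item> elements for <category>electronics</category>:
  Item 1: Printer -> MATCH
Count: 1

ANSWER: 1


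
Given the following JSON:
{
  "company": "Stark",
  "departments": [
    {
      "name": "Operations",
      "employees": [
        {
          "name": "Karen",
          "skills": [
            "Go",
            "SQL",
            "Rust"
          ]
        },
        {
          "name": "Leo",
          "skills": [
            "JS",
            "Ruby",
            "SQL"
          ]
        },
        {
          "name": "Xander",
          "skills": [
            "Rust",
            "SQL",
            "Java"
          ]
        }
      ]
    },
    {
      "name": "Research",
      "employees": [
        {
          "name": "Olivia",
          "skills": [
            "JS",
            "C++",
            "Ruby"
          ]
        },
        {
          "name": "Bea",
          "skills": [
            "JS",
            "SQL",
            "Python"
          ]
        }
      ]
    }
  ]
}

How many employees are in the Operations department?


Path: departments[0].employees
Count: 3

ANSWER: 3


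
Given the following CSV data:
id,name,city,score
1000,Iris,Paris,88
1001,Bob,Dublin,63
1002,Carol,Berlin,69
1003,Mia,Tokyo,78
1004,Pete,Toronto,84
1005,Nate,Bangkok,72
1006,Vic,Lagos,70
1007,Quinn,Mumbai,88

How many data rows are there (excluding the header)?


Counting rows (excluding header):
Header: id,name,city,score
Data rows: 8

ANSWER: 8


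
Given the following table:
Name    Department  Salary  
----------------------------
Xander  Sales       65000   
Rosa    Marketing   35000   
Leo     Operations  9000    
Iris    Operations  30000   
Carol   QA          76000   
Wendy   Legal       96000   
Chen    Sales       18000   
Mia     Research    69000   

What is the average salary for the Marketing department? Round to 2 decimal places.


Marketing department members:
  Rosa: 35000
Sum = 35000
Count = 1
Average = 35000 / 1 = 35000.00

ANSWER: 35000.00


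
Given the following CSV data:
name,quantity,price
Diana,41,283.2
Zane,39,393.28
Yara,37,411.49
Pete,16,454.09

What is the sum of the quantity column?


Values in 'quantity' column:
  Row 1: 41
  Row 2: 39
  Row 3: 37
  Row 4: 16
Sum = 41 + 39 + 37 + 16 = 133

ANSWER: 133


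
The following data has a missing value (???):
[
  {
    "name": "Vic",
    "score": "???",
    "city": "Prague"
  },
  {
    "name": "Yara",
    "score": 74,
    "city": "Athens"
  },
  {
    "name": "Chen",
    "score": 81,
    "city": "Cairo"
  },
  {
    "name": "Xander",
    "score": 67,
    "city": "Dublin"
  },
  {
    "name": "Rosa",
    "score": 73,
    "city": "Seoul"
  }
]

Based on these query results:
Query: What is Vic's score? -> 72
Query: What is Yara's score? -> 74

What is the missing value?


The missing value is Vic's score
From query: Vic's score = 72

ANSWER: 72


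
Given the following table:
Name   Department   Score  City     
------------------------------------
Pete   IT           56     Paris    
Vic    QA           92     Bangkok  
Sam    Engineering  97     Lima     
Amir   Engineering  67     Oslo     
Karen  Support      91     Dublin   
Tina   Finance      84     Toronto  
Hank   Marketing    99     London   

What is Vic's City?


Row 2: Vic
City = Bangkok

ANSWER: Bangkok


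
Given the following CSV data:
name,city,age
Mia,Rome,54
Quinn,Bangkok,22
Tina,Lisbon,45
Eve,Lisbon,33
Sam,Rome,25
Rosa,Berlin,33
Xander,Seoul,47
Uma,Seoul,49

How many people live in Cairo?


Scanning city column for 'Cairo':
Total matches: 0

ANSWER: 0


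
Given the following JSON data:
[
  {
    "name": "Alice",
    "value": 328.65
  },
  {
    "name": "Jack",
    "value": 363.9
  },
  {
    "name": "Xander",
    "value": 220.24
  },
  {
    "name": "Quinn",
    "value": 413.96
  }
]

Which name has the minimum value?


Comparing values:
  Alice: 328.65
  Jack: 363.9
  Xander: 220.24
  Quinn: 413.96
Minimum: Xander (220.24)

ANSWER: Xander


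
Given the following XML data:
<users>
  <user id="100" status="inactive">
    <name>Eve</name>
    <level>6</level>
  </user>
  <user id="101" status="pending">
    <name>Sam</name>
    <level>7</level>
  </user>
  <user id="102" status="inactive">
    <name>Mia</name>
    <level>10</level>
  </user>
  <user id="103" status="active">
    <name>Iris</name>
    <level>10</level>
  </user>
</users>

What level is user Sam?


Finding user: Sam
<level>7</level>

ANSWER: 7


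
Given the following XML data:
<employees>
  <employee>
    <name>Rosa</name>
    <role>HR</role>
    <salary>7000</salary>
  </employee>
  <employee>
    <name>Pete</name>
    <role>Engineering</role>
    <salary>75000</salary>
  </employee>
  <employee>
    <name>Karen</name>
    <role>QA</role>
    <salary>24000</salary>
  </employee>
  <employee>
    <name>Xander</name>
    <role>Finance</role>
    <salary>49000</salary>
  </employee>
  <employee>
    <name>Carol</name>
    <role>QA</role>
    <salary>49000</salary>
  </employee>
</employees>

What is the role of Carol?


Searching for <employee> with <name>Carol</name>
Found at position 5
<role>QA</role>

ANSWER: QA


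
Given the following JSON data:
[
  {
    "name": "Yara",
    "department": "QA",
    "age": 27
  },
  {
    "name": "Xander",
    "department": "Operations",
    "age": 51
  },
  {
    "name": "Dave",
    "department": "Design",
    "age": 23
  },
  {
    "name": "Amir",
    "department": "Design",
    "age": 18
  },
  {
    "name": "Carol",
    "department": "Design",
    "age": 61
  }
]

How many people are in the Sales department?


Scanning records for department = Sales
  No matches found
Count: 0

ANSWER: 0


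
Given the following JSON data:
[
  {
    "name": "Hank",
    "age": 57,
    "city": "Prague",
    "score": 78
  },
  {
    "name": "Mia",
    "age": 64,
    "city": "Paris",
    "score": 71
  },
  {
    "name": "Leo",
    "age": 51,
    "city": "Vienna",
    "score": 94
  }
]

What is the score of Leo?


Looking up record where name = Leo
Record index: 2
Field 'score' = 94

ANSWER: 94


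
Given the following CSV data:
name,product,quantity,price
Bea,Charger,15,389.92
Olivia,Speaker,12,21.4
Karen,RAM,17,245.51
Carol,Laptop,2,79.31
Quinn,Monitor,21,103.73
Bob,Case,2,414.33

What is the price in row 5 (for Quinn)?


Row 5: Quinn
Column 'price' = 103.73

ANSWER: 103.73


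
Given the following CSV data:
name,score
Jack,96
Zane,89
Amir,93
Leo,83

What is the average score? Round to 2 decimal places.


Scores: 96, 89, 93, 83
Sum = 361
Count = 4
Average = 361 / 4 = 90.25

ANSWER: 90.25


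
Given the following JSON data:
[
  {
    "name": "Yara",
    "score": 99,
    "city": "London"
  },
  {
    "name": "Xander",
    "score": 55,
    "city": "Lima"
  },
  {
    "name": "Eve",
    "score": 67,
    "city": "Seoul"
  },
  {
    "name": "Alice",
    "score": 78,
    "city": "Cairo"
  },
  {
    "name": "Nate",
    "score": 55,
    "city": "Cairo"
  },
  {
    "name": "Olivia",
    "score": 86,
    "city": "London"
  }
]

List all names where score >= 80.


Filtering records where score >= 80:
  Yara (score=99) -> YES
  Xander (score=55) -> no
  Eve (score=67) -> no
  Alice (score=78) -> no
  Nate (score=55) -> no
  Olivia (score=86) -> YES


ANSWER: Yara, Olivia


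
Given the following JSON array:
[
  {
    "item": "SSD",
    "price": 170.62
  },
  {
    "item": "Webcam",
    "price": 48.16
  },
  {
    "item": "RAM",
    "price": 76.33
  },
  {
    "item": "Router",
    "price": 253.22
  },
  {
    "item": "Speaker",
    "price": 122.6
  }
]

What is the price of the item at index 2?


Array index 2 -> RAM
price = 76.33

ANSWER: 76.33


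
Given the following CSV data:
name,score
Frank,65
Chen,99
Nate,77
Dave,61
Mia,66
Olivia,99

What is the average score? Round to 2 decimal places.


Scores: 65, 99, 77, 61, 66, 99
Sum = 467
Count = 6
Average = 467 / 6 = 77.83

ANSWER: 77.83


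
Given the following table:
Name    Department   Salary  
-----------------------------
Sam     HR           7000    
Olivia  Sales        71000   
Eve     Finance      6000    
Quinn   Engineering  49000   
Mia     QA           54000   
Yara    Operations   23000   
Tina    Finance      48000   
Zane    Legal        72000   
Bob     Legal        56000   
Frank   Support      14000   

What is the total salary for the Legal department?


Legal department members:
  Zane: 72000
  Bob: 56000
Total = 72000 + 56000 = 128000

ANSWER: 128000


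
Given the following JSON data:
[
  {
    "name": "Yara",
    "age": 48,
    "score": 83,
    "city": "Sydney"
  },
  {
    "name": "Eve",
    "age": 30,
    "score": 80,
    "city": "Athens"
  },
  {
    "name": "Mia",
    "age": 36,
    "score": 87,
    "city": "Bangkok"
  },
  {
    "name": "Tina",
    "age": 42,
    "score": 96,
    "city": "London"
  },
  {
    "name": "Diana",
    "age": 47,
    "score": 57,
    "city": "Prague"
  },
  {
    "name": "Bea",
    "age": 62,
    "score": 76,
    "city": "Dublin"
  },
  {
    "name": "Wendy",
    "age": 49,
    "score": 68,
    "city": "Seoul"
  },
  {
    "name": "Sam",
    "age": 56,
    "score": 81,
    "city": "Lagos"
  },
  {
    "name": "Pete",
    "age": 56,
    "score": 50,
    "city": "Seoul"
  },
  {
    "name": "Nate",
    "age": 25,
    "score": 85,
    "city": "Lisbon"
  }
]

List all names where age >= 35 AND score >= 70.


Checking both conditions:
  Yara (age=48, score=83) -> YES
  Eve (age=30, score=80) -> no
  Mia (age=36, score=87) -> YES
  Tina (age=42, score=96) -> YES
  Diana (age=47, score=57) -> no
  Bea (age=62, score=76) -> YES
  Wendy (age=49, score=68) -> no
  Sam (age=56, score=81) -> YES
  Pete (age=56, score=50) -> no
  Nate (age=25, score=85) -> no


ANSWER: Yara, Mia, Tina, Bea, Sam


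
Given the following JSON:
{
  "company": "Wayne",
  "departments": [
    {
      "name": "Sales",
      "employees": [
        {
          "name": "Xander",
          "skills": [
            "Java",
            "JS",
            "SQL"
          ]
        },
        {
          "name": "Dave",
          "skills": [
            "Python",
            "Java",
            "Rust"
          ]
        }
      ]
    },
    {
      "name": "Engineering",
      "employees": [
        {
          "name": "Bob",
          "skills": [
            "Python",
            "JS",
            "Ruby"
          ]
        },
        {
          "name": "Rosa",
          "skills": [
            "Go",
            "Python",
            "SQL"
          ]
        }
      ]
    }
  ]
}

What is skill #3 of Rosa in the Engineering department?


Path: departments[1].employees[1].skills[2]
Value: SQL

ANSWER: SQL


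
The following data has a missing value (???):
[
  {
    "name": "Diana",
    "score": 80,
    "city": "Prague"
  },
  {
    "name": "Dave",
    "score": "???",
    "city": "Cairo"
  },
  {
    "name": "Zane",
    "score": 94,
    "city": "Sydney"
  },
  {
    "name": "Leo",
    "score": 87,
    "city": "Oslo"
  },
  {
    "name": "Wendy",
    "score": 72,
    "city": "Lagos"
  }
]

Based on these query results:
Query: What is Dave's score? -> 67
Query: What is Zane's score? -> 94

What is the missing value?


The missing value is Dave's score
From query: Dave's score = 67

ANSWER: 67


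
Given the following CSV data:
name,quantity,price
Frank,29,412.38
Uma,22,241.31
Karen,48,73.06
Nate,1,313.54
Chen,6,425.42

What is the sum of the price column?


Values in 'price' column:
  Row 1: 412.38
  Row 2: 241.31
  Row 3: 73.06
  Row 4: 313.54
  Row 5: 425.42
Sum = 412.38 + 241.31 + 73.06 + 313.54 + 425.42 = 1465.71

ANSWER: 1465.71


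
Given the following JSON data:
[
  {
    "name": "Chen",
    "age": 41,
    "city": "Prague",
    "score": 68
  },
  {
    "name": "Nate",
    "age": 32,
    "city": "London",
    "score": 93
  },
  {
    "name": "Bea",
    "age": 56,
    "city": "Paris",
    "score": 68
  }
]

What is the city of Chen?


Looking up record where name = Chen
Record index: 0
Field 'city' = Prague

ANSWER: Prague


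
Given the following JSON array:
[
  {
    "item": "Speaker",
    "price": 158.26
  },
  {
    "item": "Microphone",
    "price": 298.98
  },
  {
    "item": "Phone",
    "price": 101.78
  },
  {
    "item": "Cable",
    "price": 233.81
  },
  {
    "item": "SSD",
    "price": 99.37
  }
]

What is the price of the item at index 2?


Array index 2 -> Phone
price = 101.78

ANSWER: 101.78


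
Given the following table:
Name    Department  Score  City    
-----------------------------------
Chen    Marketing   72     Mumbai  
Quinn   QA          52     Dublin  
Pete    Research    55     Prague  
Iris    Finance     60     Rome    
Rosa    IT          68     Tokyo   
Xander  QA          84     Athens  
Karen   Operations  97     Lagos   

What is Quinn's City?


Row 2: Quinn
City = Dublin

ANSWER: Dublin


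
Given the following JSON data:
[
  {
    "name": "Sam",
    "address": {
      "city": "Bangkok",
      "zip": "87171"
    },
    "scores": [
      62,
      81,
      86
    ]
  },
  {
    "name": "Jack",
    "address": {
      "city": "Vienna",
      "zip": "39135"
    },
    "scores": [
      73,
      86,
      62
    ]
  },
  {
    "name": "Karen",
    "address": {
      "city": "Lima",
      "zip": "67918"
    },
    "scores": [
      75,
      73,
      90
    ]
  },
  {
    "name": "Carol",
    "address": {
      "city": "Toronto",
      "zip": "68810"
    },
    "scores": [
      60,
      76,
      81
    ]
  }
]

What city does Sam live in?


Path: records[0].address.city
Value: Bangkok

ANSWER: Bangkok


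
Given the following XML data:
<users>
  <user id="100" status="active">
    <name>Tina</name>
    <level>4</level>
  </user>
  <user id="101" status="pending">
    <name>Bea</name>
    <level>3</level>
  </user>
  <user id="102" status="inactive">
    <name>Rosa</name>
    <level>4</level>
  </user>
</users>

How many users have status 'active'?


Counting users with status='active':
  Tina (id=100) -> MATCH
Count: 1

ANSWER: 1


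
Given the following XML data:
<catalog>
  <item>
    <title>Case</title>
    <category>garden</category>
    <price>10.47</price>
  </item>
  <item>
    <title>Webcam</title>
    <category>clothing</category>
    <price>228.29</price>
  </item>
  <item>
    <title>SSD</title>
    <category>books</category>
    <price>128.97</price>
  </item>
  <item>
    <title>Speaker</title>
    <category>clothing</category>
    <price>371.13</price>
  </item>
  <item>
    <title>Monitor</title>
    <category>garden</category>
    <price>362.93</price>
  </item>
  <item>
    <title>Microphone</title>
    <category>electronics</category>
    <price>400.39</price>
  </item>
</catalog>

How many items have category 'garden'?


Scanning <item> elements for <category>garden</category>:
  Item 1: Case -> MATCH
  Item 5: Monitor -> MATCH
Count: 2

ANSWER: 2


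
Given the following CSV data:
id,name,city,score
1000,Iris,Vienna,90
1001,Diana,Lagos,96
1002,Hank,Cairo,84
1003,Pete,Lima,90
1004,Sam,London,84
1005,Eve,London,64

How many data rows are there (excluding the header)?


Counting rows (excluding header):
Header: id,name,city,score
Data rows: 6

ANSWER: 6


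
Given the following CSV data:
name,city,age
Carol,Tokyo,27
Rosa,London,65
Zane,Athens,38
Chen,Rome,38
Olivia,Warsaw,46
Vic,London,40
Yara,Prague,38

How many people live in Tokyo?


Scanning city column for 'Tokyo':
  Row 1: Carol -> MATCH
Total matches: 1

ANSWER: 1


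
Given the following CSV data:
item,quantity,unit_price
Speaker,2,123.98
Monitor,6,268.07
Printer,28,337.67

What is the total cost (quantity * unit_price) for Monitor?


Row: Monitor
quantity = 6
unit_price = 268.07
total = 6 * 268.07 = 1608.42

ANSWER: 1608.42


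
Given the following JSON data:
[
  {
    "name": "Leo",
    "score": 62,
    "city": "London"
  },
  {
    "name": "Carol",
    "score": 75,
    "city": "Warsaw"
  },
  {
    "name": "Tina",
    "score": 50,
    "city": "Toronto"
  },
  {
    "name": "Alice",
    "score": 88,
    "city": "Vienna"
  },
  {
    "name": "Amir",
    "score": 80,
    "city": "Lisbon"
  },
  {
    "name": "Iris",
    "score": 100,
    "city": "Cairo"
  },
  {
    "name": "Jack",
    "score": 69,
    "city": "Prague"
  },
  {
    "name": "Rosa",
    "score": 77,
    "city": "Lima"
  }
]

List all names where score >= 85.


Filtering records where score >= 85:
  Leo (score=62) -> no
  Carol (score=75) -> no
  Tina (score=50) -> no
  Alice (score=88) -> YES
  Amir (score=80) -> no
  Iris (score=100) -> YES
  Jack (score=69) -> no
  Rosa (score=77) -> no


ANSWER: Alice, Iris


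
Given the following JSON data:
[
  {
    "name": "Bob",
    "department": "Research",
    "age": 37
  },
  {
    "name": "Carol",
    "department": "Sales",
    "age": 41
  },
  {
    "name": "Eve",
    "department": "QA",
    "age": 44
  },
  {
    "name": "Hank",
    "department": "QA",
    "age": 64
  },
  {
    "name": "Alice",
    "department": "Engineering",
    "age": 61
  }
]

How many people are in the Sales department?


Scanning records for department = Sales
  Record 1: Carol
Count: 1

ANSWER: 1


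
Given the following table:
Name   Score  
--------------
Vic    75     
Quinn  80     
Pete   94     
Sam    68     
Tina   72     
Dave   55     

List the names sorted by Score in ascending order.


Sorting by Score (ascending):
  Dave: 55
  Sam: 68
  Tina: 72
  Vic: 75
  Quinn: 80
  Pete: 94


ANSWER: Dave, Sam, Tina, Vic, Quinn, Pete


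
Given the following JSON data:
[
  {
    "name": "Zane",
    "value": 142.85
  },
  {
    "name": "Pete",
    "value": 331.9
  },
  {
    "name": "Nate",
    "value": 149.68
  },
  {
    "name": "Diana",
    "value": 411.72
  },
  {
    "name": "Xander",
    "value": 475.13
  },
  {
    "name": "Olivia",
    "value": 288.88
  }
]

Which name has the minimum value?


Comparing values:
  Zane: 142.85
  Pete: 331.9
  Nate: 149.68
  Diana: 411.72
  Xander: 475.13
  Olivia: 288.88
Minimum: Zane (142.85)

ANSWER: Zane


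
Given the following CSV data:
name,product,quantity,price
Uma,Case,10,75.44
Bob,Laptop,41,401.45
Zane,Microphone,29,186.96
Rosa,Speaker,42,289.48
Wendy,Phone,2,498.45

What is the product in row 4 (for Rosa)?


Row 4: Rosa
Column 'product' = Speaker

ANSWER: Speaker


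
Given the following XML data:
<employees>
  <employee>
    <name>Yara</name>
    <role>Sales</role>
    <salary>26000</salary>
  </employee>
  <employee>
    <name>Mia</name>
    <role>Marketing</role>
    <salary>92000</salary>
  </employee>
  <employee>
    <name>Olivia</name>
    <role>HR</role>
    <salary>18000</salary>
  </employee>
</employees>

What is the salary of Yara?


Searching for <employee> with <name>Yara</name>
Found at position 1
<salary>26000</salary>

ANSWER: 26000


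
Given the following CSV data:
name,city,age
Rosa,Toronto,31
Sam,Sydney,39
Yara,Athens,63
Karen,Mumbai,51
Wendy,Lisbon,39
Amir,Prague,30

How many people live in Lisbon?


Scanning city column for 'Lisbon':
  Row 5: Wendy -> MATCH
Total matches: 1

ANSWER: 1


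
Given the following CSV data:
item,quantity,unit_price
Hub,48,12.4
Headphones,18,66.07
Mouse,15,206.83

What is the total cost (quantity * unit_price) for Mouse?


Row: Mouse
quantity = 15
unit_price = 206.83
total = 15 * 206.83 = 3102.45

ANSWER: 3102.45


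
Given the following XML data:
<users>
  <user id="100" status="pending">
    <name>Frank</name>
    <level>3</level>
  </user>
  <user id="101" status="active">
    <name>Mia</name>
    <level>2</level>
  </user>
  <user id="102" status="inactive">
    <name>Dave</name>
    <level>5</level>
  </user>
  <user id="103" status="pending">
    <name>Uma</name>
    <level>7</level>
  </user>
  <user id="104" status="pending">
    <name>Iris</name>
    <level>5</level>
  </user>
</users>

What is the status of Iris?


Finding user with name = Iris
user id="104" status="pending"

ANSWER: pending


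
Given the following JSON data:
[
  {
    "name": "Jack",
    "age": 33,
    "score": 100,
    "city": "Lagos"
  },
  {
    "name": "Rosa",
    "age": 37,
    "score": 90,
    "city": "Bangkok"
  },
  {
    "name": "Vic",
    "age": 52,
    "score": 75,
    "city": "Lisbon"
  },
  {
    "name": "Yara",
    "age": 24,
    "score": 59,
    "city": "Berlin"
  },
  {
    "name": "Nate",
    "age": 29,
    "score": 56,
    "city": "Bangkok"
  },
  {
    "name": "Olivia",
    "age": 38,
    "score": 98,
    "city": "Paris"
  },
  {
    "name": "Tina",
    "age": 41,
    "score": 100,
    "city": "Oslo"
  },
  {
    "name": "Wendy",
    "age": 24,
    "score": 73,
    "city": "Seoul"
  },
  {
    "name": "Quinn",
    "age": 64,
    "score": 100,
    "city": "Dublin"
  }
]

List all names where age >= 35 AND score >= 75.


Checking both conditions:
  Jack (age=33, score=100) -> no
  Rosa (age=37, score=90) -> YES
  Vic (age=52, score=75) -> YES
  Yara (age=24, score=59) -> no
  Nate (age=29, score=56) -> no
  Olivia (age=38, score=98) -> YES
  Tina (age=41, score=100) -> YES
  Wendy (age=24, score=73) -> no
  Quinn (age=64, score=100) -> YES


ANSWER: Rosa, Vic, Olivia, Tina, Quinn


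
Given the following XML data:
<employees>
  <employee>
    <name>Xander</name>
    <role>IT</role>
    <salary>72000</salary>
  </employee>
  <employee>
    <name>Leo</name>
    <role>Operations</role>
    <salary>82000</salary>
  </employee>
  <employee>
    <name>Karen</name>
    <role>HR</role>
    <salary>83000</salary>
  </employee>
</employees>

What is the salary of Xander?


Searching for <employee> with <name>Xander</name>
Found at position 1
<salary>72000</salary>

ANSWER: 72000


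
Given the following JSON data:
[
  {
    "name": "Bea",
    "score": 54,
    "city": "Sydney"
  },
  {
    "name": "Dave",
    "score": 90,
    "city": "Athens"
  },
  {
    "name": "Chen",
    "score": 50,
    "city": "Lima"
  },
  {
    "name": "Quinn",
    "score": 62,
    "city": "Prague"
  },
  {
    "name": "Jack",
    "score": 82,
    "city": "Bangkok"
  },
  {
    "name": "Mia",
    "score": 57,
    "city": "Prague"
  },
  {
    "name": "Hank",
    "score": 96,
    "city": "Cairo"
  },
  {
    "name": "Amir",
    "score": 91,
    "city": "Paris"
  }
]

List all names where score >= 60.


Filtering records where score >= 60:
  Bea (score=54) -> no
  Dave (score=90) -> YES
  Chen (score=50) -> no
  Quinn (score=62) -> YES
  Jack (score=82) -> YES
  Mia (score=57) -> no
  Hank (score=96) -> YES
  Amir (score=91) -> YES


ANSWER: Dave, Quinn, Jack, Hank, Amir


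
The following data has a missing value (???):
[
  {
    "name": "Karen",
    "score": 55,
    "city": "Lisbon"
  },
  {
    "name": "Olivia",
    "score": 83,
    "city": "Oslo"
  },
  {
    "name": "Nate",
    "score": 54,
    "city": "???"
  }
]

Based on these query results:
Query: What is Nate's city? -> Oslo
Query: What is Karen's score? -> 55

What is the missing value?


The missing value is Nate's city
From query: Nate's city = Oslo

ANSWER: Oslo


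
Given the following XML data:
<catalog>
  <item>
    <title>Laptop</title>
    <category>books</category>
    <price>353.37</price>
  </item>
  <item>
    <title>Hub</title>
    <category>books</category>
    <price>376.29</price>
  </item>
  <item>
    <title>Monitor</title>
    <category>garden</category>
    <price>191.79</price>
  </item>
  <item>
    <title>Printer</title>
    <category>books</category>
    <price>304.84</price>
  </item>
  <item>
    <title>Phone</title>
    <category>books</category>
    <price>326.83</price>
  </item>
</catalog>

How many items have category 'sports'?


Scanning <item> elements for <category>sports</category>:
Count: 0

ANSWER: 0


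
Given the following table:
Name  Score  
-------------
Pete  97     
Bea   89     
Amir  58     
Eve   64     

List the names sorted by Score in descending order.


Sorting by Score (descending):
  Pete: 97
  Bea: 89
  Eve: 64
  Amir: 58


ANSWER: Pete, Bea, Eve, Amir


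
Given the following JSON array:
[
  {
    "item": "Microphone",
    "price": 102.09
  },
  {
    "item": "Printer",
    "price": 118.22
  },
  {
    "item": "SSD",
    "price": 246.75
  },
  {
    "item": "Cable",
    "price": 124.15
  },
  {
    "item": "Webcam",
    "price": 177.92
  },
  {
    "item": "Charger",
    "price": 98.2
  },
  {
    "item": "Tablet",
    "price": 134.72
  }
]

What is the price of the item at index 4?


Array index 4 -> Webcam
price = 177.92

ANSWER: 177.92


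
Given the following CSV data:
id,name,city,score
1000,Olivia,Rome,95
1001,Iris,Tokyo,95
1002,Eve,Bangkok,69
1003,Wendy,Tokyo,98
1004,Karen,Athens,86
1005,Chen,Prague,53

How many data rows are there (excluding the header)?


Counting rows (excluding header):
Header: id,name,city,score
Data rows: 6

ANSWER: 6


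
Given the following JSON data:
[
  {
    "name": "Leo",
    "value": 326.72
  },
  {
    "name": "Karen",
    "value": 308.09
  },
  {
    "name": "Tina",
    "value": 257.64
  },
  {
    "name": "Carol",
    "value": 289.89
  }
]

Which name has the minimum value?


Comparing values:
  Leo: 326.72
  Karen: 308.09
  Tina: 257.64
  Carol: 289.89
Minimum: Tina (257.64)

ANSWER: Tina


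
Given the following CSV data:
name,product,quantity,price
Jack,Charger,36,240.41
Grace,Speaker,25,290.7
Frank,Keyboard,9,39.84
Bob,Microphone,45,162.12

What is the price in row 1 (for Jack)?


Row 1: Jack
Column 'price' = 240.41

ANSWER: 240.41


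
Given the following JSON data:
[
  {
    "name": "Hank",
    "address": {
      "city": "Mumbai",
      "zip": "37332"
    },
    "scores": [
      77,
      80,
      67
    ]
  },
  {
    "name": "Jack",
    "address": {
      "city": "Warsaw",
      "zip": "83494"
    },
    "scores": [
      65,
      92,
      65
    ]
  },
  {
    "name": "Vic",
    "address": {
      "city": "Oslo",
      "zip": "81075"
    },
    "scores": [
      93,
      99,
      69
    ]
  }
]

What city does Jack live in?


Path: records[1].address.city
Value: Warsaw

ANSWER: Warsaw


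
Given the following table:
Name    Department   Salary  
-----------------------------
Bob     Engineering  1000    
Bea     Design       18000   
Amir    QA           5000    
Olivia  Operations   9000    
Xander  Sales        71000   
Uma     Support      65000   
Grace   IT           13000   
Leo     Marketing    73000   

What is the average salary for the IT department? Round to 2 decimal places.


IT department members:
  Grace: 13000
Sum = 13000
Count = 1
Average = 13000 / 1 = 13000.00

ANSWER: 13000.00


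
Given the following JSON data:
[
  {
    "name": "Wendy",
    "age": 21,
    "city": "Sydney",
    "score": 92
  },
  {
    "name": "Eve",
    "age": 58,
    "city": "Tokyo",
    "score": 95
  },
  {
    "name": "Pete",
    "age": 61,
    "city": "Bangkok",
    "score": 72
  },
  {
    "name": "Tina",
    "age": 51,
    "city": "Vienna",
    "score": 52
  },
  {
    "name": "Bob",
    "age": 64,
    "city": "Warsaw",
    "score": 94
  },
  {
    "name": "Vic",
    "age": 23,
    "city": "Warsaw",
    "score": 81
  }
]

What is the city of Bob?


Looking up record where name = Bob
Record index: 4
Field 'city' = Warsaw

ANSWER: Warsaw


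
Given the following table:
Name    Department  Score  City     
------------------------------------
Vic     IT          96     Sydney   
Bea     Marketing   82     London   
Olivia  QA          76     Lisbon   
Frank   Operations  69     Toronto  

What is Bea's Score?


Row 2: Bea
Score = 82

ANSWER: 82


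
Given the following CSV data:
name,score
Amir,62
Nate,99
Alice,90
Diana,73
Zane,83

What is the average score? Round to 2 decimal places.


Scores: 62, 99, 90, 73, 83
Sum = 407
Count = 5
Average = 407 / 5 = 81.40

ANSWER: 81.40


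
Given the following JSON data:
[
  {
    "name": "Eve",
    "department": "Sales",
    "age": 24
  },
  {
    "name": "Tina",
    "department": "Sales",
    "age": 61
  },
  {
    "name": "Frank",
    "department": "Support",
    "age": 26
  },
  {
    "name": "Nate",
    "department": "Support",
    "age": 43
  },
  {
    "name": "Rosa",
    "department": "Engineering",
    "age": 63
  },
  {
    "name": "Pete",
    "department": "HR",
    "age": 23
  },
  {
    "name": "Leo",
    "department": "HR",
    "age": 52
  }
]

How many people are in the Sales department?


Scanning records for department = Sales
  Record 0: Eve
  Record 1: Tina
Count: 2

ANSWER: 2


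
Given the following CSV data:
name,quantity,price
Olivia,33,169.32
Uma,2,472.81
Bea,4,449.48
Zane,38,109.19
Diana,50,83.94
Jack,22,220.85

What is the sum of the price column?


Values in 'price' column:
  Row 1: 169.32
  Row 2: 472.81
  Row 3: 449.48
  Row 4: 109.19
  Row 5: 83.94
  Row 6: 220.85
Sum = 169.32 + 472.81 + 449.48 + 109.19 + 83.94 + 220.85 = 1505.59

ANSWER: 1505.59


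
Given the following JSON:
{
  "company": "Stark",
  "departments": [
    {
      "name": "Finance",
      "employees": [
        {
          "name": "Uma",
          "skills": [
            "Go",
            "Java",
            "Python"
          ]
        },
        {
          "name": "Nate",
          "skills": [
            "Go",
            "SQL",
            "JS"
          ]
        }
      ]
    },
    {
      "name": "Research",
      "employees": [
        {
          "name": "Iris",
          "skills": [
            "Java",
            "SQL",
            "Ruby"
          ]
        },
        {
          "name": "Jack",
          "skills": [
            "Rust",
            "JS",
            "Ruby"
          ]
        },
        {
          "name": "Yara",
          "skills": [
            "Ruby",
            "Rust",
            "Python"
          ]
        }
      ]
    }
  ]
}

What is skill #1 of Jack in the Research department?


Path: departments[1].employees[1].skills[0]
Value: Rust

ANSWER: Rust


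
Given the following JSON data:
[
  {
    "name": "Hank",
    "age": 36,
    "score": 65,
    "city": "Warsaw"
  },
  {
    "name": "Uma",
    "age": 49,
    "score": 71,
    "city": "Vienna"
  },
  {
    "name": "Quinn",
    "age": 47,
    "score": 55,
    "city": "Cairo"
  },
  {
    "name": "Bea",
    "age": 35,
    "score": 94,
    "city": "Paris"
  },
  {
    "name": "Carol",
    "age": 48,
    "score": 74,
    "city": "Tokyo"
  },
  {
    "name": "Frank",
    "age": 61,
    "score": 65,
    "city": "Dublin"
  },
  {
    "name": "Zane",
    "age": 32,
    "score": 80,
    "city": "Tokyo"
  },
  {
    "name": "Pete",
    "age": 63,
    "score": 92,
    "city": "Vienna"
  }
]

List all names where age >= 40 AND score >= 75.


Checking both conditions:
  Hank (age=36, score=65) -> no
  Uma (age=49, score=71) -> no
  Quinn (age=47, score=55) -> no
  Bea (age=35, score=94) -> no
  Carol (age=48, score=74) -> no
  Frank (age=61, score=65) -> no
  Zane (age=32, score=80) -> no
  Pete (age=63, score=92) -> YES


ANSWER: Pete
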